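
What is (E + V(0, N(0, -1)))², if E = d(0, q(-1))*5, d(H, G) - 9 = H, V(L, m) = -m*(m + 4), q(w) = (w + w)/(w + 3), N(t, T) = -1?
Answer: 2304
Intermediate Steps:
q(w) = 2*w/(3 + w) (q(w) = (2*w)/(3 + w) = 2*w/(3 + w))
V(L, m) = -m*(4 + m)
d(H, G) = 9 + H
E = 45 (E = (9 + 0)*5 = 9*5 = 45)
(E + V(0, N(0, -1)))² = (45 - 1*(-1)*(4 - 1))² = (45 - 1*(-1)*3)² = (45 + 3)² = 48² = 2304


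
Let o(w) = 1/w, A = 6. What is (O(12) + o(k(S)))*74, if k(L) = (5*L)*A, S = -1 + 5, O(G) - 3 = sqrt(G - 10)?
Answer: 13357/60 + 74*sqrt(2) ≈ 327.27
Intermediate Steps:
O(G) = 3 + sqrt(-10 + G) (O(G) = 3 + sqrt(G - 10) = 3 + sqrt(-10 + G))
S = 4
k(L) = 30*L (k(L) = (5*L)*6 = 30*L)
(O(12) + o(k(S)))*74 = ((3 + sqrt(-10 + 12)) + 1/(30*4))*74 = ((3 + sqrt(2)) + 1/120)*74 = (361/120 + sqrt(2))*74 = 13357/60 + 74*sqrt(2)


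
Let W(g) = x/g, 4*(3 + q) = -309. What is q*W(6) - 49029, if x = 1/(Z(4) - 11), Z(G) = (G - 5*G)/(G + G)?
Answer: -5098909/104 ≈ -49028.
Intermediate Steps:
q = -321/4 (q = -3 + (1/4)*(-309) = -3 - 309/4 = -321/4 ≈ -80.250)
Z(G) = -2 (Z(G) = (-4*G)/((2*G)) = (-4*G)*(1/(2*G)) = -2)
x = -1/13 (x = 1/(-2 - 11) = 1/(-13) = -1/13 ≈ -0.076923)
W(g) = -1/(13*g)
q*W(6) - 49029 = -(-321)/(52*6) - 49029 = -321/4*(-1/78) - 49029 = 107/104 - 49029 = -5098909/104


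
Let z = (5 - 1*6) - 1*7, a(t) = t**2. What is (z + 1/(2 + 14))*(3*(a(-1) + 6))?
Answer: -2667/16 ≈ -166.69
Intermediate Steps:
z = -8 (z = (5 - 6) - 7 = -1 - 7 = -8)
(z + 1/(2 + 14))*(3*(a(-1) + 6)) = (-8 + 1/(2 + 14))*(3*((-1)**2 + 6)) = (-8 + 1/16)*(3*(1 + 6)) = (-8 + 1/16)*(3*7) = -127/16*21 = -2667/16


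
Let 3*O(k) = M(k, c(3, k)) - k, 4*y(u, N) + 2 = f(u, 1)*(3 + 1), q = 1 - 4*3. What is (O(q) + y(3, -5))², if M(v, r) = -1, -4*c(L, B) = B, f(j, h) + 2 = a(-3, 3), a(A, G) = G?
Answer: 529/36 ≈ 14.694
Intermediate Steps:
f(j, h) = 1 (f(j, h) = -2 + 3 = 1)
c(L, B) = -B/4
q = -11 (q = 1 - 12 = -11)
y(u, N) = ½ (y(u, N) = -½ + (1*(3 + 1))/4 = -½ + (1*4)/4 = -½ + (¼)*4 = -½ + 1 = ½)
O(k) = -⅓ - k/3 (O(k) = (-1 - k)/3 = -⅓ - k/3)
(O(q) + y(3, -5))² = ((-⅓ - ⅓*(-11)) + ½)² = ((-⅓ + 11/3) + ½)² = (10/3 + ½)² = (23/6)² = 529/36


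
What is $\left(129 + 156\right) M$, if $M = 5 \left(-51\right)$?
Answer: $-72675$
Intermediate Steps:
$M = -255$
$\left(129 + 156\right) M = \left(129 + 156\right) \left(-255\right) = 285 \left(-255\right) = -72675$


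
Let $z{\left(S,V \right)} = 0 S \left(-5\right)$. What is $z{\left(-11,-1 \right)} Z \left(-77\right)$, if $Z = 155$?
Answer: $0$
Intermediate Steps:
$z{\left(S,V \right)} = 0$ ($z{\left(S,V \right)} = 0 \left(-5\right) = 0$)
$z{\left(-11,-1 \right)} Z \left(-77\right) = 0 \cdot 155 \left(-77\right) = 0 \left(-77\right) = 0$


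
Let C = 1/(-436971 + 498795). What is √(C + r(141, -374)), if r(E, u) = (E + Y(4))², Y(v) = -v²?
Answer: √933156000966/7728 ≈ 125.00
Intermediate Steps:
C = 1/61824 ≈ 1.6175e-5
r(E, u) = (-16 + E)² (r(E, u) = (E - 1*4²)² = (E - 1*16)² = (E - 16)² = (-16 + E)²)
√(C + r(141, -374)) = √(1/61824 + (-16 + 141)²) = √(1/61824 + 125²) = √(1/61824 + 15625) = √(966000001/61824) = √933156000966/7728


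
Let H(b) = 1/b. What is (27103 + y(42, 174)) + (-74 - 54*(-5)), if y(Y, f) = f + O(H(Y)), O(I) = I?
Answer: 1153867/42 ≈ 27473.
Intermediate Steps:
y(Y, f) = f + 1/Y
(27103 + y(42, 174)) + (-74 - 54*(-5)) = (27103 + (174 + 1/42)) + (-74 - 54*(-5)) = (27103 + (174 + 1/42)) + (-74 + 270) = (27103 + 7309/42) + 196 = 1145635/42 + 196 = 1153867/42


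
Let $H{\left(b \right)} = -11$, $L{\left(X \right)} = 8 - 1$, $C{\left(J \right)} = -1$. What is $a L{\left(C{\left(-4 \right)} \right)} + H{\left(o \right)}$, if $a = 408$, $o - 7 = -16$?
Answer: $2845$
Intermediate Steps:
$o = -9$ ($o = 7 - 16 = -9$)
$L{\left(X \right)} = 7$ ($L{\left(X \right)} = 8 - 1 = 7$)
$a L{\left(C{\left(-4 \right)} \right)} + H{\left(o \right)} = 408 \cdot 7 - 11 = 2856 - 11 = 2845$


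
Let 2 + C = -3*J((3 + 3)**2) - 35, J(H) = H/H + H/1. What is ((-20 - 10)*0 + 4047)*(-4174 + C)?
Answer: -17491134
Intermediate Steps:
J(H) = 1 + H (J(H) = 1 + H*1 = 1 + H)
C = -148 (C = -2 + (-3*(1 + (3 + 3)**2) - 35) = -2 + (-3*(1 + 6**2) - 35) = -2 + (-3*(1 + 36) - 35) = -2 + (-3*37 - 35) = -2 + (-111 - 35) = -2 - 146 = -148)
((-20 - 10)*0 + 4047)*(-4174 + C) = ((-20 - 10)*0 + 4047)*(-4174 - 148) = (-30*0 + 4047)*(-4322) = (0 + 4047)*(-4322) = 4047*(-4322) = -17491134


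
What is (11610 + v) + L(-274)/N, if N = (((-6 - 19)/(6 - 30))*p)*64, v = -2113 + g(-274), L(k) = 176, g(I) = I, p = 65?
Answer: 14987441/1625 ≈ 9223.0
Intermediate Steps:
v = -2387 (v = -2113 - 274 = -2387)
N = 13000/3 (N = (((-6 - 19)/(6 - 30))*65)*64 = (-25/(-24)*65)*64 = (-25*(-1/24)*65)*64 = ((25/24)*65)*64 = (1625/24)*64 = 13000/3 ≈ 4333.3)
(11610 + v) + L(-274)/N = (11610 - 2387) + 176/(13000/3) = 9223 + 176*(3/13000) = 9223 + 66/1625 = 14987441/1625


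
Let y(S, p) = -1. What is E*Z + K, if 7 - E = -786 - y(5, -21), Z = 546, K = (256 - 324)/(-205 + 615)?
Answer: 88648526/205 ≈ 4.3243e+5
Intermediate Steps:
K = -34/205 (K = -68/410 = -68*1/410 = -34/205 ≈ -0.16585)
E = 792 (E = 7 - (-786 - 1*(-1)) = 7 - (-786 + 1) = 7 - 1*(-785) = 7 + 785 = 792)
E*Z + K = 792*546 - 34/205 = 432432 - 34/205 = 88648526/205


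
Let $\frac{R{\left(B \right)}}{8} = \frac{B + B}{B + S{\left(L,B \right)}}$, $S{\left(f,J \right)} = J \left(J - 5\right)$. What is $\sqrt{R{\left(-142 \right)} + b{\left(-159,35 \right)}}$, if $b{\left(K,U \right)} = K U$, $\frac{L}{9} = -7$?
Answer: $\frac{i \sqrt{29656469}}{73} \approx 74.6 i$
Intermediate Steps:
$L = -63$ ($L = 9 \left(-7\right) = -63$)
$S{\left(f,J \right)} = J \left(-5 + J\right)$
$R{\left(B \right)} = \frac{16 B}{B + B \left(-5 + B\right)}$ ($R{\left(B \right)} = 8 \frac{B + B}{B + B \left(-5 + B\right)} = 8 \frac{2 B}{B + B \left(-5 + B\right)} = \frac{16 B}{B + B \left(-5 + B\right)}$)
$\sqrt{R{\left(-142 \right)} + b{\left(-159,35 \right)}} = \sqrt{\frac{16}{-4 - 142} - 5565} = \sqrt{\frac{16}{-146} - 5565} = \sqrt{16 \left(- \frac{1}{146}\right) - 5565} = \sqrt{- \frac{8}{73} - 5565} = \sqrt{- \frac{406253}{73}} = \frac{i \sqrt{29656469}}{73}$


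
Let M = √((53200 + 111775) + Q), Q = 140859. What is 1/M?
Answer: √305834/305834 ≈ 0.0018082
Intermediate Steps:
M = √305834 (M = √((53200 + 111775) + 140859) = √(164975 + 140859) = √305834 ≈ 553.02)
1/M = 1/(√305834) = √305834/305834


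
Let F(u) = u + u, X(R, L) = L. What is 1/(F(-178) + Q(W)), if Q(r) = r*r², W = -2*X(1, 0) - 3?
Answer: -1/383 ≈ -0.0026110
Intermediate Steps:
F(u) = 2*u
W = -3 (W = -2*0 - 3 = 0 - 3 = -3)
Q(r) = r³
1/(F(-178) + Q(W)) = 1/(2*(-178) + (-3)³) = 1/(-356 - 27) = 1/(-383) = -1/383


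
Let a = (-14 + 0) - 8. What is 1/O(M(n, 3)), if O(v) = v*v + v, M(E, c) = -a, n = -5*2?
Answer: 1/506 ≈ 0.0019763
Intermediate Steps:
n = -10
a = -22 (a = -14 - 8 = -22)
M(E, c) = 22 (M(E, c) = -1*(-22) = 22)
O(v) = v + v**2 (O(v) = v**2 + v = v + v**2)
1/O(M(n, 3)) = 1/(22*(1 + 22)) = 1/(22*23) = 1/506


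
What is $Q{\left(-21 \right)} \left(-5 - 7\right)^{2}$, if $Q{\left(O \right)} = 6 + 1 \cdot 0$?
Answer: $864$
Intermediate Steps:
$Q{\left(O \right)} = 6$ ($Q{\left(O \right)} = 6 + 0 = 6$)
$Q{\left(-21 \right)} \left(-5 - 7\right)^{2} = 6 \left(-5 - 7\right)^{2} = 6 \left(-12\right)^{2} = 6 \cdot 144 = 864$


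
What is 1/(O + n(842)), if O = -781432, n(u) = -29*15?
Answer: -1/781867 ≈ -1.2790e-6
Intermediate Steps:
n(u) = -435
1/(O + n(842)) = 1/(-781432 - 435) = 1/(-781867) = -1/781867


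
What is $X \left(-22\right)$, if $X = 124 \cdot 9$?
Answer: $-24552$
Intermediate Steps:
$X = 1116$
$X \left(-22\right) = 1116 \left(-22\right) = -24552$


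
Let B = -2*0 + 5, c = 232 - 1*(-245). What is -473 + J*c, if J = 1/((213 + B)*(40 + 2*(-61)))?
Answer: -8455825/17876 ≈ -473.03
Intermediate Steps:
c = 477 (c = 232 + 245 = 477)
B = 5 (B = 0 + 5 = 5)
J = -1/17876 (J = 1/((213 + 5)*(40 + 2*(-61))) = 1/(218*(40 - 122)) = 1/(218*(-82)) = 1/(-17876) = -1/17876 ≈ -5.5941e-5)
-473 + J*c = -473 - 1/17876*477 = -473 - 477/17876 = -8455825/17876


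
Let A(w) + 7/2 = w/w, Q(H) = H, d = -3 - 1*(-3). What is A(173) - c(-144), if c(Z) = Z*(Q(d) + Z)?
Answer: -41477/2 ≈ -20739.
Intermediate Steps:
d = 0 (d = -3 + 3 = 0)
c(Z) = Z**2 (c(Z) = Z*(0 + Z) = Z*Z = Z**2)
A(w) = -5/2 (A(w) = -7/2 + w/w = -7/2 + 1 = -5/2)
A(173) - c(-144) = -5/2 - 1*(-144)**2 = -5/2 - 1*20736 = -5/2 - 20736 = -41477/2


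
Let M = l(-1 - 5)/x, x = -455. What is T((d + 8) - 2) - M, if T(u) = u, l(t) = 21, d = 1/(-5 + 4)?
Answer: 328/65 ≈ 5.0462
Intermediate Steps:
d = -1 (d = 1/(-1) = -1)
M = -3/65 (M = 21/(-455) = 21*(-1/455) = -3/65 ≈ -0.046154)
T((d + 8) - 2) - M = ((-1 + 8) - 2) - 1*(-3/65) = (7 - 2) + 3/65 = 5 + 3/65 = 328/65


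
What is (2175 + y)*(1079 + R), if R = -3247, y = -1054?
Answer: -2430328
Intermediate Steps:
(2175 + y)*(1079 + R) = (2175 - 1054)*(1079 - 3247) = 1121*(-2168) = -2430328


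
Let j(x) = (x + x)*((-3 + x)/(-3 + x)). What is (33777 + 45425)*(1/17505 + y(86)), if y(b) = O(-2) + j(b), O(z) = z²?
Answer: 244011936962/17505 ≈ 1.3940e+7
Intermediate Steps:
j(x) = 2*x (j(x) = (2*x)*1 = 2*x)
y(b) = 4 + 2*b (y(b) = (-2)² + 2*b = 4 + 2*b)
(33777 + 45425)*(1/17505 + y(86)) = (33777 + 45425)*(1/17505 + (4 + 2*86)) = 79202*(1/17505 + (4 + 172)) = 79202*(1/17505 + 176) = 79202*(3080881/17505) = 244011936962/17505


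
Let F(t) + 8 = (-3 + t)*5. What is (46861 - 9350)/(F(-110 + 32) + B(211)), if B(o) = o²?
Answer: 37511/44108 ≈ 0.85044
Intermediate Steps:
F(t) = -23 + 5*t (F(t) = -8 + (-3 + t)*5 = -8 + (-15 + 5*t) = -23 + 5*t)
(46861 - 9350)/(F(-110 + 32) + B(211)) = (46861 - 9350)/((-23 + 5*(-110 + 32)) + 211²) = 37511/((-23 + 5*(-78)) + 44521) = 37511/((-23 - 390) + 44521) = 37511/(-413 + 44521) = 37511/44108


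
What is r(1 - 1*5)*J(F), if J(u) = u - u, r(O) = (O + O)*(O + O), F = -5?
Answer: 0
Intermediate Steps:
r(O) = 4*O**2 (r(O) = (2*O)*(2*O) = 4*O**2)
J(u) = 0
r(1 - 1*5)*J(F) = (4*(1 - 1*5)**2)*0 = (4*(1 - 5)**2)*0 = (4*(-4)**2)*0 = (4*16)*0 = 64*0 = 0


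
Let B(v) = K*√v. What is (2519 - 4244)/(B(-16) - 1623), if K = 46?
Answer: 559935/533597 + 63480*I/533597 ≈ 1.0494 + 0.11897*I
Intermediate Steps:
B(v) = 46*√v
(2519 - 4244)/(B(-16) - 1623) = (2519 - 4244)/(46*√(-16) - 1623) = -1725/(46*(4*I) - 1623) = -1725/(184*I - 1623) = -1725*(-1623 - 184*I)/2667985 = -345*(-1623 - 184*I)/533597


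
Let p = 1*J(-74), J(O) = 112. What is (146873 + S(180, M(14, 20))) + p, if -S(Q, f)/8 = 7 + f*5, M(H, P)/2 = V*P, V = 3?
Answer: 142129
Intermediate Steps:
M(H, P) = 6*P (M(H, P) = 2*(3*P) = 6*P)
S(Q, f) = -56 - 40*f (S(Q, f) = -8*(7 + f*5) = -8*(7 + 5*f) = -56 - 40*f)
p = 112 (p = 1*112 = 112)
(146873 + S(180, M(14, 20))) + p = (146873 + (-56 - 240*20)) + 112 = (146873 + (-56 - 40*120)) + 112 = (146873 + (-56 - 4800)) + 112 = (146873 - 4856) + 112 = 142017 + 112 = 142129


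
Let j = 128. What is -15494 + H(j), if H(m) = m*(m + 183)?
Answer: 24314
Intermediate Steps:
H(m) = m*(183 + m)
-15494 + H(j) = -15494 + 128*(183 + 128) = -15494 + 128*311 = -15494 + 39808 = 24314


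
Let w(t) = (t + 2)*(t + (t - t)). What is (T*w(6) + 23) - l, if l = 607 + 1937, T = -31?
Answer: -4009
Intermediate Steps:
w(t) = t*(2 + t) (w(t) = (2 + t)*(t + 0) = (2 + t)*t = t*(2 + t))
l = 2544
(T*w(6) + 23) - l = (-186*(2 + 6) + 23) - 1*2544 = (-186*8 + 23) - 2544 = (-31*48 + 23) - 2544 = (-1488 + 23) - 2544 = -1465 - 2544 = -4009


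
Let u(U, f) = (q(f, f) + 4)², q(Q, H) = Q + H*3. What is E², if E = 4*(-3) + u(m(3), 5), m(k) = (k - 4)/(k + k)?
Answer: 318096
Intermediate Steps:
q(Q, H) = Q + 3*H
m(k) = (-4 + k)/(2*k) (m(k) = (-4 + k)/((2*k)) = (-4 + k)*(1/(2*k)) = (-4 + k)/(2*k))
u(U, f) = (4 + 4*f)² (u(U, f) = ((f + 3*f) + 4)² = (4*f + 4)² = (4 + 4*f)²)
E = 564 (E = 4*(-3) + 16*(1 + 5)² = -12 + 16*6² = -12 + 16*36 = -12 + 576 = 564)
E² = 564² = 318096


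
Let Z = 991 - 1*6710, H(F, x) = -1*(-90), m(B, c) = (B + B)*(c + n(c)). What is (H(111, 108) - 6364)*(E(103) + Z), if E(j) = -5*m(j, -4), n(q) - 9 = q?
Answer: 42343226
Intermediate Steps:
n(q) = 9 + q
m(B, c) = 2*B*(9 + 2*c) (m(B, c) = (B + B)*(c + (9 + c)) = (2*B)*(9 + 2*c) = 2*B*(9 + 2*c))
H(F, x) = 90
Z = -5719 (Z = 991 - 6710 = -5719)
E(j) = -10*j (E(j) = -10*j*(9 + 2*(-4)) = -10*j*(9 - 8) = -10*j)
(H(111, 108) - 6364)*(E(103) + Z) = (90 - 6364)*(-10*103 - 5719) = -6274*(-1030 - 5719) = -6274*(-6749) = 42343226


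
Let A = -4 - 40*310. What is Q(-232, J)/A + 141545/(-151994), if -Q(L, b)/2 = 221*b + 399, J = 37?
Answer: 212819227/471333394 ≈ 0.45153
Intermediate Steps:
Q(L, b) = -798 - 442*b (Q(L, b) = -2*(221*b + 399) = -2*(399 + 221*b) = -798 - 442*b)
A = -12404 (A = -4 - 12400 = -12404)
Q(-232, J)/A + 141545/(-151994) = (-798 - 442*37)/(-12404) + 141545/(-151994) = (-798 - 16354)*(-1/12404) + 141545*(-1/151994) = -17152*(-1/12404) - 141545/151994 = 4288/3101 - 141545/151994 = 212819227/471333394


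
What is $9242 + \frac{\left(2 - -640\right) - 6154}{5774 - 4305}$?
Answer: $\frac{1043922}{113} \approx 9238.3$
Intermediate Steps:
$9242 + \frac{\left(2 - -640\right) - 6154}{5774 - 4305} = 9242 + \frac{\left(2 + 640\right) - 6154}{1469} = 9242 + \left(642 - 6154\right) \frac{1}{1469} = 9242 - \frac{424}{113} = \frac{1043922}{113}$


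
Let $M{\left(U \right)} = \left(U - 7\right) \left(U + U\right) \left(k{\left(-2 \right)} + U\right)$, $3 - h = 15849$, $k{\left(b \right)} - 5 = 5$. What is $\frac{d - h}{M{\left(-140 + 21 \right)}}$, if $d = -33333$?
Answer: $\frac{1943}{363188} \approx 0.0053498$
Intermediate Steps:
$k{\left(b \right)} = 10$ ($k{\left(b \right)} = 5 + 5 = 10$)
$h = -15846$ ($h = 3 - 15849 = -15846$)
$M{\left(U \right)} = 2 U \left(-7 + U\right) \left(10 + U\right)$ ($M{\left(U \right)} = \left(U - 7\right) \left(U + U\right) \left(10 + U\right) = \left(-7 + U\right) 2 U \left(10 + U\right) = 2 U \left(-7 + U\right) \left(10 + U\right)$)
$\frac{d - h}{M{\left(-140 + 21 \right)}} = \frac{-33333 - -15846}{2 \left(-140 + 21\right) \left(-70 + \left(-140 + 21\right)^{2} + 3 \left(-140 + 21\right)\right)} = \frac{-33333 + 15846}{2 \left(-119\right) \left(-70 + \left(-119\right)^{2} + 3 \left(-119\right)\right)} = - \frac{17487}{2 \left(-119\right) \left(-70 + 14161 - 357\right)} = - \frac{17487}{2 \left(-119\right) 13734} = - \frac{17487}{-3268692} = \left(-17487\right) \left(- \frac{1}{3268692}\right) = \frac{1943}{363188}$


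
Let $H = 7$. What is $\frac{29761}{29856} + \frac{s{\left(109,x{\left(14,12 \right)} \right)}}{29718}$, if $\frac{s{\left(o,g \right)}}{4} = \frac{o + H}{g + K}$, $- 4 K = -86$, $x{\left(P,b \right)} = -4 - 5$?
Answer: $\frac{3689773553}{3696919200} \approx 0.99807$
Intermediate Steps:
$x{\left(P,b \right)} = -9$
$K = \frac{43}{2}$ ($K = \left(- \frac{1}{4}\right) \left(-86\right) = \frac{43}{2} \approx 21.5$)
$s{\left(o,g \right)} = \frac{4 \left(7 + o\right)}{\frac{43}{2} + g}$ ($s{\left(o,g \right)} = 4 \frac{o + 7}{g + \frac{43}{2}} = 4 \frac{7 + o}{\frac{43}{2} + g} = \frac{4 \left(7 + o\right)}{\frac{43}{2} + g}$)
$\frac{29761}{29856} + \frac{s{\left(109,x{\left(14,12 \right)} \right)}}{29718} = \frac{29761}{29856} + \frac{8 \frac{1}{43 + 2 \left(-9\right)} \left(7 + 109\right)}{29718} = 29761 \cdot \frac{1}{29856} + 8 \frac{1}{43 - 18} \cdot 116 \cdot \frac{1}{29718} = \frac{29761}{29856} + 8 \cdot \frac{1}{25} \cdot 116 \cdot \frac{1}{29718} = \frac{29761}{29856} + \frac{928}{25} \cdot \frac{1}{29718} = \frac{29761}{29856} + \frac{464}{371475} = \frac{3689773553}{3696919200}$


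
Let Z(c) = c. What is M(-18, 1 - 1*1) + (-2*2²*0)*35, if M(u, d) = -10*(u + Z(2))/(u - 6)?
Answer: -20/3 ≈ -6.6667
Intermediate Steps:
M(u, d) = -10*(2 + u)/(-6 + u) (M(u, d) = -10*(u + 2)/(u - 6) = -10*(2 + u)/(-6 + u))
M(-18, 1 - 1*1) + (-2*2²*0)*35 = 10*(-2 - 1*(-18))/(-6 - 18) + (-2*2²*0)*35 = 10*(-2 + 18)/(-24) + (-2*4*0)*35 = 10*(-1/24)*16 - 8*0*35 = -20/3 + 0*35 = -20/3 + 0 = -20/3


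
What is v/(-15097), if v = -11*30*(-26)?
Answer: -8580/15097 ≈ -0.56833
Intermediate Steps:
v = 8580 (v = -330*(-26) = 8580)
v/(-15097) = 8580/(-15097) = 8580*(-1/15097) = -8580/15097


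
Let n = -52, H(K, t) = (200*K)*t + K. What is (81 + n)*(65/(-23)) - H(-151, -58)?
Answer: -40285212/23 ≈ -1.7515e+6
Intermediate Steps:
H(K, t) = K + 200*K*t (H(K, t) = 200*K*t + K = K + 200*K*t)
(81 + n)*(65/(-23)) - H(-151, -58) = (81 - 52)*(65/(-23)) - (-151)*(1 + 200*(-58)) = 29*(65*(-1/23)) - (-151)*(1 - 11600) = 29*(-65/23) - (-151)*(-11599) = -1885/23 - 1*1751449 = -1885/23 - 1751449 = -40285212/23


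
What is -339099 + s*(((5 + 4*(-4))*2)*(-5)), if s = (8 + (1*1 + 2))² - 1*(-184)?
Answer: -305549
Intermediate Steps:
s = 305 (s = (8 + (1 + 2))² + 184 = (8 + 3)² + 184 = 11² + 184 = 121 + 184 = 305)
-339099 + s*(((5 + 4*(-4))*2)*(-5)) = -339099 + 305*(((5 + 4*(-4))*2)*(-5)) = -339099 + 305*(((5 - 16)*2)*(-5)) = -339099 + 305*(-11*2*(-5)) = -339099 + 305*(-22*(-5)) = -339099 + 305*110 = -339099 + 33550 = -305549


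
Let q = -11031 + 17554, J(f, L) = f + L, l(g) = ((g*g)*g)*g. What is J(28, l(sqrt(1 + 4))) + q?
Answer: 6576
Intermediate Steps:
l(g) = g**4 (l(g) = (g**2*g)*g = g**3*g = g**4)
J(f, L) = L + f
q = 6523
J(28, l(sqrt(1 + 4))) + q = ((sqrt(1 + 4))**4 + 28) + 6523 = ((sqrt(5))**4 + 28) + 6523 = (25 + 28) + 6523 = 53 + 6523 = 6576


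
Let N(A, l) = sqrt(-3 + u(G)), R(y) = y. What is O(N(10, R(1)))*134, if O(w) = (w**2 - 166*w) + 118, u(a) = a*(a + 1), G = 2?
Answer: 16214 - 22244*sqrt(3) ≈ -22314.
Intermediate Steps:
u(a) = a*(1 + a)
N(A, l) = sqrt(3) (N(A, l) = sqrt(-3 + 2*(1 + 2)) = sqrt(-3 + 2*3) = sqrt(-3 + 6) = sqrt(3))
O(w) = 118 + w**2 - 166*w
O(N(10, R(1)))*134 = (118 + (sqrt(3))**2 - 166*sqrt(3))*134 = (118 + 3 - 166*sqrt(3))*134 = (121 - 166*sqrt(3))*134 = 16214 - 22244*sqrt(3)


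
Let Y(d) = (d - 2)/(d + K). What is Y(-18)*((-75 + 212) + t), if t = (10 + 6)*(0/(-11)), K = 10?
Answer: 685/2 ≈ 342.50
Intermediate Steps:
Y(d) = (-2 + d)/(10 + d) (Y(d) = (d - 2)/(d + 10) = (-2 + d)/(10 + d))
t = 0 (t = 16*(0*(-1/11)) = 16*0 = 0)
Y(-18)*((-75 + 212) + t) = ((-2 - 18)/(10 - 18))*((-75 + 212) + 0) = (-20/(-8))*(137 + 0) = -⅛*(-20)*137 = (5/2)*137 = 685/2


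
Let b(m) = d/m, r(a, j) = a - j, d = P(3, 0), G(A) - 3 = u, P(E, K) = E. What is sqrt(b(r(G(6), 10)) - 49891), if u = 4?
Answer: 2*I*sqrt(12473) ≈ 223.37*I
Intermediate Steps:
G(A) = 7 (G(A) = 3 + 4 = 7)
d = 3
b(m) = 3/m
sqrt(b(r(G(6), 10)) - 49891) = sqrt(3/(7 - 1*10) - 49891) = sqrt(3/(7 - 10) - 49891) = sqrt(3/(-3) - 49891) = sqrt(3*(-1/3) - 49891) = sqrt(-1 - 49891) = sqrt(-49892) = 2*I*sqrt(12473)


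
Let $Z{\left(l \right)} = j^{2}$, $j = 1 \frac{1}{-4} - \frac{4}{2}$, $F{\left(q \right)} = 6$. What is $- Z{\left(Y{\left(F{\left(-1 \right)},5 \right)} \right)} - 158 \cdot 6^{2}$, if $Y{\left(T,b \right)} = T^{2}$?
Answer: $- \frac{91089}{16} \approx -5693.1$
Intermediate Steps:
$j = - \frac{9}{4}$ ($j = 1 \left(- \frac{1}{4}\right) - 2 = - \frac{1}{4} - 2 = - \frac{9}{4} \approx -2.25$)
$Z{\left(l \right)} = \frac{81}{16}$ ($Z{\left(l \right)} = \left(- \frac{9}{4}\right)^{2} = \frac{81}{16}$)
$- Z{\left(Y{\left(F{\left(-1 \right)},5 \right)} \right)} - 158 \cdot 6^{2} = \left(-1\right) \frac{81}{16} - 158 \cdot 6^{2} = - \frac{81}{16} - 5688 = - \frac{91089}{16}$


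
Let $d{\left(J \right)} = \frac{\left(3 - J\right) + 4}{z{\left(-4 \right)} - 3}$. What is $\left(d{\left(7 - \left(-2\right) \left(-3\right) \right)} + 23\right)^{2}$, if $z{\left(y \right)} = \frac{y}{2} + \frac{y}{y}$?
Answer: $\frac{1849}{4} \approx 462.25$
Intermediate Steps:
$z{\left(y \right)} = 1 + \frac{y}{2}$ ($z{\left(y \right)} = y \frac{1}{2} + 1 = \frac{y}{2} + 1 = 1 + \frac{y}{2}$)
$d{\left(J \right)} = - \frac{7}{4} + \frac{J}{4}$ ($d{\left(J \right)} = \frac{\left(3 - J\right) + 4}{\left(1 + \frac{1}{2} \left(-4\right)\right) - 3} = \frac{7 - J}{\left(1 - 2\right) - 3} = \frac{7 - J}{-1 - 3} = \frac{7 - J}{-4} = \left(7 - J\right) \left(- \frac{1}{4}\right) = - \frac{7}{4} + \frac{J}{4}$)
$\left(d{\left(7 - \left(-2\right) \left(-3\right) \right)} + 23\right)^{2} = \left(\left(- \frac{7}{4} + \frac{7 - \left(-2\right) \left(-3\right)}{4}\right) + 23\right)^{2} = \left(\left(- \frac{7}{4} + \frac{7 - 6}{4}\right) + 23\right)^{2} = \left(\left(- \frac{7}{4} + \frac{1}{4} \cdot 1\right) + 23\right)^{2} = \left(\left(- \frac{7}{4} + \frac{1}{4}\right) + 23\right)^{2} = \left(- \frac{3}{2} + 23\right)^{2} = \left(\frac{43}{2}\right)^{2} = \frac{1849}{4}$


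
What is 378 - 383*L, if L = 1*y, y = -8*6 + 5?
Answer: 16847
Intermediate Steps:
y = -43 (y = -48 + 5 = -43)
L = -43 (L = 1*(-43) = -43)
378 - 383*L = 378 - 383*(-43) = 378 + 16469 = 16847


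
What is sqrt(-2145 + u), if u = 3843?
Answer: sqrt(1698) ≈ 41.207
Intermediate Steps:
sqrt(-2145 + u) = sqrt(-2145 + 3843) = sqrt(1698)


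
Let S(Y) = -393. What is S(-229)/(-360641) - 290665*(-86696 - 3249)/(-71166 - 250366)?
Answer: -9428548923093349/115957622012 ≈ -81310.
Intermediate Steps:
S(-229)/(-360641) - 290665*(-86696 - 3249)/(-71166 - 250366) = -393/(-360641) - 290665*(-86696 - 3249)/(-71166 - 250366) = -393*(-1/360641) - 290665/((-321532/(-89945))) = 393/360641 - 290665/((-321532*(-1/89945))) = 393/360641 - 290665/321532/89945 = 393/360641 - 290665*89945/321532 = 393/360641 - 26143863425/321532 = -9428548923093349/115957622012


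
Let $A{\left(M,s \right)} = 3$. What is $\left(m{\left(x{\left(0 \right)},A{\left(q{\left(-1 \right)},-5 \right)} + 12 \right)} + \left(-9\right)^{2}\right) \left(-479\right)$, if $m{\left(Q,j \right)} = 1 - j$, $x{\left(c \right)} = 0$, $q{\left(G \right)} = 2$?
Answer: $-32093$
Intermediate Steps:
$\left(m{\left(x{\left(0 \right)},A{\left(q{\left(-1 \right)},-5 \right)} + 12 \right)} + \left(-9\right)^{2}\right) \left(-479\right) = \left(\left(1 - \left(3 + 12\right)\right) + \left(-9\right)^{2}\right) \left(-479\right) = \left(\left(1 - 15\right) + 81\right) \left(-479\right) = \left(-14 + 81\right) \left(-479\right) = 67 \left(-479\right) = -32093$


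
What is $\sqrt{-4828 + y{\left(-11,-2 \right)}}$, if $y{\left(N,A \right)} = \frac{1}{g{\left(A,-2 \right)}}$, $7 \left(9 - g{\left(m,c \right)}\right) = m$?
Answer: $\frac{i \sqrt{20397845}}{65} \approx 69.483 i$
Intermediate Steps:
$g{\left(m,c \right)} = 9 - \frac{m}{7}$
$y{\left(N,A \right)} = \frac{1}{9 - \frac{A}{7}}$
$\sqrt{-4828 + y{\left(-11,-2 \right)}} = \sqrt{-4828 - \frac{7}{-63 - 2}} = \sqrt{-4828 - \frac{7}{-65}} = \sqrt{-4828 - - \frac{7}{65}} = \sqrt{-4828 + \frac{7}{65}} = \sqrt{- \frac{313813}{65}} = \frac{i \sqrt{20397845}}{65}$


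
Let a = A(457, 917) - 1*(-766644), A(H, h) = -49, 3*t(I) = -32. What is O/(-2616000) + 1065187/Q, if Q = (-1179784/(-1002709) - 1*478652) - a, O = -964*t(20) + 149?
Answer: -561420615762014867/653277562478164800 ≈ -0.85939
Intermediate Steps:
t(I) = -32/3 (t(I) = (⅓)*(-32) = -32/3)
a = 766595 (a = -49 - 1*(-766644) = -49 + 766644 = 766595)
O = 31295/3 (O = -964*(-32/3) + 149 = 30848/3 + 149 = 31295/3 ≈ 10432.)
Q = -1248619194339/1002709 (Q = (-1179784/(-1002709) - 1*478652) - 1*766595 = (-1179784*(-1/1002709) - 478652) - 766595 = (1179784/1002709 - 478652) - 766595 = -479947488484/1002709 - 766595 = -1248619194339/1002709 ≈ -1.2452e+6)
O/(-2616000) + 1065187/Q = (31295/3)/(-2616000) + 1065187/(-1248619194339/1002709) = (31295/3)*(-1/2616000) + 1065187*(-1002709/1248619194339) = -6259/1569600 - 1068072591583/1248619194339 = -561420615762014867/653277562478164800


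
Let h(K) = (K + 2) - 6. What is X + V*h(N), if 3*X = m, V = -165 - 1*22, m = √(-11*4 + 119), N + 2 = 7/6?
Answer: 5423/6 + 5*√3/3 ≈ 906.72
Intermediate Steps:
N = -⅚ (N = -2 + 7/6 = -⅚ ≈ -0.83333)
m = 5*√3 (m = √(-44 + 119) = √75 = 5*√3 ≈ 8.6602)
h(K) = -4 + K (h(K) = (2 + K) - 6 = -4 + K)
V = -187 (V = -165 - 22 = -187)
X = 5*√3/3 (X = (5*√3)/3 = 5*√3/3 ≈ 2.8868)
X + V*h(N) = 5*√3/3 - 187*(-4 - ⅚) = 5*√3/3 - 187*(-29/6) = 5*√3/3 + 5423/6 = 5423/6 + 5*√3/3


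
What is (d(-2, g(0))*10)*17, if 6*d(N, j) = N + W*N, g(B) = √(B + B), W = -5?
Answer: 680/3 ≈ 226.67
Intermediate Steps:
g(B) = √2*√B (g(B) = √(2*B) = √2*√B)
d(N, j) = -2*N/3 (d(N, j) = (N - 5*N)/6 = (-4*N)/6 = -2*N/3)
(d(-2, g(0))*10)*17 = (-⅔*(-2)*10)*17 = ((4/3)*10)*17 = (40/3)*17 = 680/3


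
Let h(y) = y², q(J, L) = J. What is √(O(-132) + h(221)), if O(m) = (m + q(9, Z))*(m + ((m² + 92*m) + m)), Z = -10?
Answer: I*√568127 ≈ 753.74*I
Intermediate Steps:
O(m) = (9 + m)*(m² + 94*m) (O(m) = (m + 9)*(m + ((m² + 92*m) + m)) = (9 + m)*(m + (m² + 93*m)) = (9 + m)*(m² + 94*m))
√(O(-132) + h(221)) = √(-132*(846 + (-132)² + 103*(-132)) + 221²) = √(-132*(846 + 17424 - 13596) + 48841) = √(-132*4674 + 48841) = √(-616968 + 48841) = √(-568127) = I*√568127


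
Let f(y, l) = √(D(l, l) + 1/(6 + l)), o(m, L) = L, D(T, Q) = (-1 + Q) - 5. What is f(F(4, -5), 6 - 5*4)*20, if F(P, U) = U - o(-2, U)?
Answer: 5*I*√322 ≈ 89.722*I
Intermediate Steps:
D(T, Q) = -6 + Q
F(P, U) = 0 (F(P, U) = U - U = 0)
f(y, l) = √(-6 + l + 1/(6 + l)) (f(y, l) = √((-6 + l) + 1/(6 + l)) = √(-6 + l + 1/(6 + l)))
f(F(4, -5), 6 - 5*4)*20 = √((-35 + (6 - 5*4)²)/(6 + (6 - 5*4)))*20 = √((-35 + (6 - 20)²)/(6 + (6 - 20)))*20 = √((-35 + (-14)²)/(6 - 14))*20 = √((-35 + 196)/(-8))*20 = √(-⅛*161)*20 = √(-161/8)*20 = (I*√322/4)*20 = 5*I*√322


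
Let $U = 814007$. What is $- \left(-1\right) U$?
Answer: $814007$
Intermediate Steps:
$- \left(-1\right) U = - \left(-1\right) 814007 = \left(-1\right) \left(-814007\right) = 814007$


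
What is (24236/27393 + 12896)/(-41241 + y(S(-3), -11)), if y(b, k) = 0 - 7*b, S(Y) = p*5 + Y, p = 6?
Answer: -176642182/567445995 ≈ -0.31129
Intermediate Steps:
S(Y) = 30 + Y (S(Y) = 6*5 + Y = 30 + Y)
y(b, k) = -7*b
(24236/27393 + 12896)/(-41241 + y(S(-3), -11)) = (24236/27393 + 12896)/(-41241 - 7*(30 - 3)) = (24236*(1/27393) + 12896)/(-41241 - 7*27) = (24236/27393 + 12896)/(-41241 - 189) = (353284364/27393)/(-41430) = (353284364/27393)*(-1/41430) = -176642182/567445995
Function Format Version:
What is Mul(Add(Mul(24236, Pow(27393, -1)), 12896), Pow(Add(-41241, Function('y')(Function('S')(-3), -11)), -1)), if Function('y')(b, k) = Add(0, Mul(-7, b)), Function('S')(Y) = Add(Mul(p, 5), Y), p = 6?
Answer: Rational(-176642182, 567445995) ≈ -0.31129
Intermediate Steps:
Function('S')(Y) = Add(30, Y) (Function('S')(Y) = Add(Mul(6, 5), Y) = Add(30, Y))
Function('y')(b, k) = Mul(-7, b)
Mul(Add(Mul(24236, Pow(27393, -1)), 12896), Pow(Add(-41241, Function('y')(Function('S')(-3), -11)), -1)) = Mul(Add(Mul(24236, Pow(27393, -1)), 12896), Pow(Add(-41241, Mul(-7, Add(30, -3))), -1)) = Mul(Add(Mul(24236, Rational(1, 27393)), 12896), Pow(Add(-41241, Mul(-7, 27)), -1)) = Mul(Add(Rational(24236, 27393), 12896), Pow(Add(-41241, -189), -1)) = Mul(Rational(353284364, 27393), Pow(-41430, -1)) = Mul(Rational(353284364, 27393), Rational(-1, 41430)) = Rational(-176642182, 567445995)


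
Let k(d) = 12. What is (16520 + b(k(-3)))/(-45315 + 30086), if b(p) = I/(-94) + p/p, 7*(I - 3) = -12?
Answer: -10870809/10020682 ≈ -1.0848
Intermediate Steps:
I = 9/7 (I = 3 + (⅐)*(-12) = 3 - 12/7 = 9/7 ≈ 1.2857)
b(p) = 649/658 (b(p) = (9/7)/(-94) + p/p = (9/7)*(-1/94) + 1 = -9/658 + 1 = 649/658)
(16520 + b(k(-3)))/(-45315 + 30086) = (16520 + 649/658)/(-45315 + 30086) = (10870809/658)/(-15229) = (10870809/658)*(-1/15229) = -10870809/10020682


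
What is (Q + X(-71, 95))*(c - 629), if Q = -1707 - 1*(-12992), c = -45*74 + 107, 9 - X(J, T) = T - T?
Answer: -43504488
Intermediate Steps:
X(J, T) = 9 (X(J, T) = 9 - (T - T) = 9 - 1*0 = 9 + 0 = 9)
c = -3223 (c = -3330 + 107 = -3223)
Q = 11285 (Q = -1707 + 12992 = 11285)
(Q + X(-71, 95))*(c - 629) = (11285 + 9)*(-3223 - 629) = 11294*(-3852) = -43504488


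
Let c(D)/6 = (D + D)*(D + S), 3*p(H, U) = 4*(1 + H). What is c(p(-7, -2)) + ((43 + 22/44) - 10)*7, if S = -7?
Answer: 3349/2 ≈ 1674.5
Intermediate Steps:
p(H, U) = 4/3 + 4*H/3 (p(H, U) = (4*(1 + H))/3 = (4 + 4*H)/3 = 4/3 + 4*H/3)
c(D) = 12*D*(-7 + D) (c(D) = 6*((D + D)*(D - 7)) = 6*((2*D)*(-7 + D)) = 6*(2*D*(-7 + D)) = 12*D*(-7 + D))
c(p(-7, -2)) + ((43 + 22/44) - 10)*7 = 12*(4/3 + (4/3)*(-7))*(-7 + (4/3 + (4/3)*(-7))) + ((43 + 22/44) - 10)*7 = 12*(4/3 - 28/3)*(-7 + (4/3 - 28/3)) + ((43 + 22*(1/44)) - 10)*7 = 12*(-8)*(-7 - 8) + ((43 + ½) - 10)*7 = 12*(-8)*(-15) + (87/2 - 10)*7 = 1440 + (67/2)*7 = 1440 + 469/2 = 3349/2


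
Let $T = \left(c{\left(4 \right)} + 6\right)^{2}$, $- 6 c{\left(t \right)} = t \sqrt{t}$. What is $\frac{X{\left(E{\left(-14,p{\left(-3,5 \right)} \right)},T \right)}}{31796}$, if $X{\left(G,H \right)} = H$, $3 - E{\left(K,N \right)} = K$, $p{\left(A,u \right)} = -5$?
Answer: $\frac{49}{71541} \approx 0.00068492$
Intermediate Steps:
$c{\left(t \right)} = - \frac{t^{\frac{3}{2}}}{6}$ ($c{\left(t \right)} = - \frac{t \sqrt{t}}{6} = - \frac{t^{\frac{3}{2}}}{6}$)
$E{\left(K,N \right)} = 3 - K$
$T = \frac{196}{9}$ ($T = \left(- \frac{4^{\frac{3}{2}}}{6} + 6\right)^{2} = \left(\left(- \frac{1}{6}\right) 8 + 6\right)^{2} = \left(- \frac{4}{3} + 6\right)^{2} = \left(\frac{14}{3}\right)^{2} = \frac{196}{9} \approx 21.778$)
$\frac{X{\left(E{\left(-14,p{\left(-3,5 \right)} \right)},T \right)}}{31796} = \frac{196}{9 \cdot 31796} = \frac{196}{9} \cdot \frac{1}{31796} = \frac{49}{71541}$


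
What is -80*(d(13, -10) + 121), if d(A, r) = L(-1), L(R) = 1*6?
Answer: -10160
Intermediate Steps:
L(R) = 6
d(A, r) = 6
-80*(d(13, -10) + 121) = -80*(6 + 121) = -80*127 = -10160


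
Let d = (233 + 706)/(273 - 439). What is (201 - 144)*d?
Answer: -53523/166 ≈ -322.43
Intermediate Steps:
d = -939/166 (d = 939/(-166) = 939*(-1/166) = -939/166 ≈ -5.6566)
(201 - 144)*d = (201 - 144)*(-939/166) = 57*(-939/166) = -53523/166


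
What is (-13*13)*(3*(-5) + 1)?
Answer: 2366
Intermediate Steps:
(-13*13)*(3*(-5) + 1) = -169*(-15 + 1) = -169*(-14) = 2366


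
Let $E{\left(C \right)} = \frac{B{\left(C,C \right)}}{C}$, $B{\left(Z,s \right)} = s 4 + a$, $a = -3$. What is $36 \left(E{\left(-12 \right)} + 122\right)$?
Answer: $4545$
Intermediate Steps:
$B{\left(Z,s \right)} = -3 + 4 s$ ($B{\left(Z,s \right)} = s 4 - 3 = 4 s - 3 = -3 + 4 s$)
$E{\left(C \right)} = \frac{-3 + 4 C}{C}$
$36 \left(E{\left(-12 \right)} + 122\right) = 36 \left(\left(4 - \frac{3}{-12}\right) + 122\right) = 36 \left(\left(4 - - \frac{1}{4}\right) + 122\right) = 36 \left(\left(4 + \frac{1}{4}\right) + 122\right) = 36 \left(\frac{17}{4} + 122\right) = 36 \cdot \frac{505}{4} = 4545$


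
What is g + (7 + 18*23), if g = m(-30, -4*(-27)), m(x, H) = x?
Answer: 391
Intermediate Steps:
g = -30
g + (7 + 18*23) = -30 + (7 + 18*23) = -30 + (7 + 414) = -30 + 421 = 391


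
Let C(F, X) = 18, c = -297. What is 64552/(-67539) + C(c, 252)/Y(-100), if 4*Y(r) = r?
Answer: -2829502/1688475 ≈ -1.6758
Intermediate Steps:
Y(r) = r/4
64552/(-67539) + C(c, 252)/Y(-100) = 64552/(-67539) + 18/(((¼)*(-100))) = 64552*(-1/67539) + 18/(-25) = -64552/67539 + 18*(-1/25) = -64552/67539 - 18/25 = -2829502/1688475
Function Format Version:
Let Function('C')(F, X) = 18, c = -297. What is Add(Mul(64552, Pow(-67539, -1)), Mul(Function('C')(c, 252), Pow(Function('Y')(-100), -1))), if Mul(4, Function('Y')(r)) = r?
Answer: Rational(-2829502, 1688475) ≈ -1.6758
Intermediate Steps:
Function('Y')(r) = Mul(Rational(1, 4), r)
Add(Mul(64552, Pow(-67539, -1)), Mul(Function('C')(c, 252), Pow(Function('Y')(-100), -1))) = Add(Mul(64552, Pow(-67539, -1)), Mul(18, Pow(Mul(Rational(1, 4), -100), -1))) = Add(Mul(64552, Rational(-1, 67539)), Mul(18, Pow(-25, -1))) = Add(Rational(-64552, 67539), Mul(18, Rational(-1, 25))) = Add(Rational(-64552, 67539), Rational(-18, 25)) = Rational(-2829502, 1688475)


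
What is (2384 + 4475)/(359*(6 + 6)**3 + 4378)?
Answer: 6859/624730 ≈ 0.010979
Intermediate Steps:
(2384 + 4475)/(359*(6 + 6)**3 + 4378) = 6859/(359*12**3 + 4378) = 6859/(359*1728 + 4378) = 6859/(620352 + 4378) = 6859/624730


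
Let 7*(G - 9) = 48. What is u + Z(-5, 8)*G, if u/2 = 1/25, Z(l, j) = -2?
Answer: -5536/175 ≈ -31.634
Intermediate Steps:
G = 111/7 (G = 9 + (⅐)*48 = 9 + 48/7 = 111/7 ≈ 15.857)
u = 2/25 ≈ 0.080000
u + Z(-5, 8)*G = 2/25 - 2*111/7 = 2/25 - 222/7 = -5536/175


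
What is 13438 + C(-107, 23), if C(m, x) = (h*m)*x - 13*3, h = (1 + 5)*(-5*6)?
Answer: 456379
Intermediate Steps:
h = -180 (h = 6*(-30) = -180)
C(m, x) = -39 - 180*m*x (C(m, x) = (-180*m)*x - 13*3 = -180*m*x - 39 = -39 - 180*m*x)
13438 + C(-107, 23) = 13438 + (-39 - 180*(-107)*23) = 13438 + (-39 + 442980) = 13438 + 442941 = 456379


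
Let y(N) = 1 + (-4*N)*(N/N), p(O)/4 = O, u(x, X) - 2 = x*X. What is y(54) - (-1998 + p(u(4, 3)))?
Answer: 1727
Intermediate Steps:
u(x, X) = 2 + X*x (u(x, X) = 2 + x*X = 2 + X*x)
p(O) = 4*O
y(N) = 1 - 4*N (y(N) = 1 - 4*N*1 = 1 - 4*N)
y(54) - (-1998 + p(u(4, 3))) = (1 - 4*54) - (-1998 + 4*(2 + 3*4)) = (1 - 216) - (-1998 + 4*(2 + 12)) = -215 - (-1998 + 4*14) = -215 - (-1998 + 56) = -215 - 1*(-1942) = -215 + 1942 = 1727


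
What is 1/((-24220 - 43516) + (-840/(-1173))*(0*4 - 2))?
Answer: -391/26485336 ≈ -1.4763e-5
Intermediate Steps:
1/((-24220 - 43516) + (-840/(-1173))*(0*4 - 2)) = 1/(-67736 + (-840*(-1/1173))*(0 - 2)) = 1/(-67736 + (280/391)*(-2)) = 1/(-67736 - 560/391) = 1/(-26485336/391) = -391/26485336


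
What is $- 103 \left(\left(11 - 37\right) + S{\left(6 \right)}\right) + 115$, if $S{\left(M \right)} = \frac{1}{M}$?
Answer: $\frac{16655}{6} \approx 2775.8$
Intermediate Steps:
$- 103 \left(\left(11 - 37\right) + S{\left(6 \right)}\right) + 115 = - 103 \left(\left(11 - 37\right) + \frac{1}{6}\right) + 115 = - 103 \left(-26 + \frac{1}{6}\right) + 115 = \left(-103\right) \left(- \frac{155}{6}\right) + 115 = \frac{15965}{6} + 115 = \frac{16655}{6}$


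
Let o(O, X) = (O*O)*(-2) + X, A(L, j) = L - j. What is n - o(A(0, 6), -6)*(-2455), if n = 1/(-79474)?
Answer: -15218476261/79474 ≈ -1.9149e+5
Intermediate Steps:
n = -1/79474 ≈ -1.2583e-5
o(O, X) = X - 2*O² (o(O, X) = O²*(-2) + X = -2*O² + X = X - 2*O²)
n - o(A(0, 6), -6)*(-2455) = -1/79474 - (-6 - 2*(0 - 1*6)²)*(-2455) = -1/79474 - (-6 - 2*(0 - 6)²)*(-2455) = -1/79474 - (-6 - 2*(-6)²)*(-2455) = -1/79474 - (-6 - 2*36)*(-2455) = -1/79474 - (-6 - 72)*(-2455) = -1/79474 - (-78)*(-2455) = -1/79474 - 1*191490 = -1/79474 - 191490 = -15218476261/79474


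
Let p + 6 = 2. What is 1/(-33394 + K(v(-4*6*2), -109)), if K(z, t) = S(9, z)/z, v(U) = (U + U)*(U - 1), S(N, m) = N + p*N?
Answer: -1568/52361801 ≈ -2.9945e-5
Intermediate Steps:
p = -4 (p = -6 + 2 = -4)
S(N, m) = -3*N (S(N, m) = N - 4*N = -3*N)
v(U) = 2*U*(-1 + U) (v(U) = (2*U)*(-1 + U) = 2*U*(-1 + U))
K(z, t) = -27/z (K(z, t) = (-3*9)/z = -27/z)
1/(-33394 + K(v(-4*6*2), -109)) = 1/(-33394 - 27*(-1/(96*(-1 - 4*6*2)))) = 1/(-33394 - 27*(-1/(96*(-1 - 24*2)))) = 1/(-33394 - 27*(-1/(96*(-1 - 48)))) = 1/(-33394 - 27/(2*(-48)*(-49))) = 1/(-33394 - 27/4704) = 1/(-33394 - 27*1/4704) = 1/(-33394 - 9/1568) = 1/(-52361801/1568) = -1568/52361801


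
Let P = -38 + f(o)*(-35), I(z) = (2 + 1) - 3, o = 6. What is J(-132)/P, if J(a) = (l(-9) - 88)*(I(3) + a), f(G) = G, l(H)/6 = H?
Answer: -2343/31 ≈ -75.581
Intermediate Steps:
l(H) = 6*H
I(z) = 0 (I(z) = 3 - 3 = 0)
J(a) = -142*a (J(a) = (6*(-9) - 88)*(0 + a) = (-54 - 88)*a = -142*a)
P = -248 (P = -38 + 6*(-35) = -38 - 210 = -248)
J(-132)/P = -142*(-132)/(-248) = 18744*(-1/248) = -2343/31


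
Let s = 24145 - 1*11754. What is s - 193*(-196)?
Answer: 50219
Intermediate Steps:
s = 12391 (s = 24145 - 11754 = 12391)
s - 193*(-196) = 12391 - 193*(-196) = 12391 + 37828 = 50219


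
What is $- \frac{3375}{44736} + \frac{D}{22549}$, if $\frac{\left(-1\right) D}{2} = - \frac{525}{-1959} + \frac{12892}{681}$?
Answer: $- \frac{11535432167549}{149528327198784} \approx -0.077145$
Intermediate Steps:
$D = - \frac{17075302}{444693}$ ($D = - 2 \left(- \frac{525}{-1959} + \frac{12892}{681}\right) = - 2 \left(\left(-525\right) \left(- \frac{1}{1959}\right) + 12892 \cdot \frac{1}{681}\right) = - 2 \left(\frac{175}{653} + \frac{12892}{681}\right) = \left(-2\right) \frac{8537651}{444693} = - \frac{17075302}{444693} \approx -38.398$)
$- \frac{3375}{44736} + \frac{D}{22549} = - \frac{3375}{44736} - \frac{17075302}{444693 \cdot 22549} = \left(-3375\right) \frac{1}{44736} - \frac{17075302}{10027382457} = - \frac{1125}{14912} - \frac{17075302}{10027382457} = - \frac{11535432167549}{149528327198784}$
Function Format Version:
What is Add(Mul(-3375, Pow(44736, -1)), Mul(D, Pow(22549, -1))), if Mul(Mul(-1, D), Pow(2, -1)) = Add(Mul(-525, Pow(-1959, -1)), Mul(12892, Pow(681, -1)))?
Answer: Rational(-11535432167549, 149528327198784) ≈ -0.077145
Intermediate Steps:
D = Rational(-17075302, 444693) (D = Mul(-2, Add(Mul(-525, Pow(-1959, -1)), Mul(12892, Pow(681, -1)))) = Mul(-2, Add(Mul(-525, Rational(-1, 1959)), Mul(12892, Rational(1, 681)))) = Mul(-2, Add(Rational(175, 653), Rational(12892, 681))) = Mul(-2, Rational(8537651, 444693)) = Rational(-17075302, 444693) ≈ -38.398)
Add(Mul(-3375, Pow(44736, -1)), Mul(D, Pow(22549, -1))) = Add(Mul(-3375, Pow(44736, -1)), Mul(Rational(-17075302, 444693), Pow(22549, -1))) = Add(Mul(-3375, Rational(1, 44736)), Mul(Rational(-17075302, 444693), Rational(1, 22549))) = Add(Rational(-1125, 14912), Rational(-17075302, 10027382457)) = Rational(-11535432167549, 149528327198784)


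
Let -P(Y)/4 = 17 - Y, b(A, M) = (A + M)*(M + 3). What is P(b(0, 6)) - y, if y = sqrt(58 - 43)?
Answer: 148 - sqrt(15) ≈ 144.13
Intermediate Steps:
b(A, M) = (3 + M)*(A + M) (b(A, M) = (A + M)*(3 + M) = (3 + M)*(A + M))
P(Y) = -68 + 4*Y (P(Y) = -4*(17 - Y) = -68 + 4*Y)
y = sqrt(15) ≈ 3.8730
P(b(0, 6)) - y = (-68 + 4*(6**2 + 3*0 + 3*6 + 0*6)) - sqrt(15) = (-68 + 4*(36 + 0 + 18 + 0)) - sqrt(15) = (-68 + 4*54) - sqrt(15) = (-68 + 216) - sqrt(15) = 148 - sqrt(15)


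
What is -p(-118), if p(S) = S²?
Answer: -13924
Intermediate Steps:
-p(-118) = -1*(-118)² = -1*13924 = -13924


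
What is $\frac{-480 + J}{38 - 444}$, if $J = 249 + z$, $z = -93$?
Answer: $\frac{162}{203} \approx 0.79803$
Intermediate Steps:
$J = 156$ ($J = 249 - 93 = 156$)
$\frac{-480 + J}{38 - 444} = \frac{-480 + 156}{38 - 444} = - \frac{324}{-406} = \left(-324\right) \left(- \frac{1}{406}\right) = \frac{162}{203}$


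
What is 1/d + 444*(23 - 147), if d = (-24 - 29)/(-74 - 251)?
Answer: -2917643/53 ≈ -55050.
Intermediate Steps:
d = 53/325 (d = -53/(-325) = -53*(-1/325) = 53/325 ≈ 0.16308)
1/d + 444*(23 - 147) = 1/(53/325) + 444*(23 - 147) = 325/53 + 444*(-124) = 325/53 - 55056 = -2917643/53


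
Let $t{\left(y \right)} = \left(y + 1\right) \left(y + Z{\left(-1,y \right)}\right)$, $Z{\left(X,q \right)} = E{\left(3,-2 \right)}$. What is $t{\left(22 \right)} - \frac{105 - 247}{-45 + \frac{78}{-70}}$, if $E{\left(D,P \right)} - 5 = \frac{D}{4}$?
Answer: $\frac{2050331}{3228} \approx 635.17$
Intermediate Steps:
$E{\left(D,P \right)} = 5 + \frac{D}{4}$
$Z{\left(X,q \right)} = \frac{23}{4}$ ($Z{\left(X,q \right)} = 5 + \frac{1}{4} \cdot 3 = 5 + \frac{3}{4} = \frac{23}{4}$)
$t{\left(y \right)} = \left(1 + y\right) \left(\frac{23}{4} + y\right)$ ($t{\left(y \right)} = \left(y + 1\right) \left(y + \frac{23}{4}\right) = \left(1 + y\right) \left(\frac{23}{4} + y\right)$)
$t{\left(22 \right)} - \frac{105 - 247}{-45 + \frac{78}{-70}} = \left(\frac{23}{4} + 22^{2} + \frac{27}{4} \cdot 22\right) - \frac{105 - 247}{-45 + \frac{78}{-70}} = \left(\frac{23}{4} + 484 + \frac{297}{2}\right) - - \frac{142}{-45 + 78 \left(- \frac{1}{70}\right)} = \frac{2553}{4} - - \frac{142}{-45 - \frac{39}{35}} = \frac{2553}{4} - - \frac{142}{- \frac{1614}{35}} = \frac{2553}{4} - \left(-142\right) \left(- \frac{35}{1614}\right) = \frac{2553}{4} - \frac{2485}{807} = \frac{2050331}{3228}$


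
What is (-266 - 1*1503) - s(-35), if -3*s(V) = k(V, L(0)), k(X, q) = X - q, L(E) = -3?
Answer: -5339/3 ≈ -1779.7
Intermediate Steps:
s(V) = -1 - V/3 (s(V) = -(V - 1*(-3))/3 = -(V + 3)/3 = -(3 + V)/3 = -1 - V/3)
(-266 - 1*1503) - s(-35) = (-266 - 1*1503) - (-1 - ⅓*(-35)) = (-266 - 1503) - (-1 + 35/3) = -1769 - 1*32/3 = -1769 - 32/3 = -5339/3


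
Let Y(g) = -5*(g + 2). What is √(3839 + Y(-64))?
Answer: 3*√461 ≈ 64.413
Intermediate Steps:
Y(g) = -10 - 5*g (Y(g) = -5*(2 + g) = -10 - 5*g)
√(3839 + Y(-64)) = √(3839 + (-10 - 5*(-64))) = √(3839 + (-10 + 320)) = √(3839 + 310) = √4149 = 3*√461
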